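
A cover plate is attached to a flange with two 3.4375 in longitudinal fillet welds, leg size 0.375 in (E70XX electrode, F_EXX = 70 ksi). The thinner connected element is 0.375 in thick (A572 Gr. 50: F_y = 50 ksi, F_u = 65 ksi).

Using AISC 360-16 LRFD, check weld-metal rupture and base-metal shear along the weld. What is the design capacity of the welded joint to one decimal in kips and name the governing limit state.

57.4 kips (weld metal governs)

Weld metal: throat = 0.707×0.375 = 0.26513 in, L = 2×3.4375 = 6.875 in. φR_n = 0.75 × 0.6 × 70 × 0.26513 × 6.875 = 57.4 kips.
Base metal shear (0.375 in plate): yield φR_n = 1.0×0.6×50×0.375×6.875 = 77.3 kips; rupture φR_n = 0.75×0.6×65×0.375×6.875 = 75.4 kips; take 75.4 kips (rupture).
Governing: min(57.4, 75.4) = 57.4 kips → weld metal.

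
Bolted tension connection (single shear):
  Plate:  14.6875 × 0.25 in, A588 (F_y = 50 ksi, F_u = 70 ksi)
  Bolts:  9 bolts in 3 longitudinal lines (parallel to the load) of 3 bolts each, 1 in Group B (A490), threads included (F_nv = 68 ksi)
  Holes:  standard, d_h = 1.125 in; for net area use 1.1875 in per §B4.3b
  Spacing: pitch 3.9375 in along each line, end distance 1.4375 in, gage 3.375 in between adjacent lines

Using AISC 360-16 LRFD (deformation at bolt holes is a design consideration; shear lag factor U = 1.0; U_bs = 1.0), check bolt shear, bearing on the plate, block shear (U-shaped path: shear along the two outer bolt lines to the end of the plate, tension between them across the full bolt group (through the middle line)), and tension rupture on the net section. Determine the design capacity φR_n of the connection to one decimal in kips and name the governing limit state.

146.0 kips (net-section rupture governs)

Bolt shear: A_b = π(1)²/4 = 0.7854 in². φR_n = 0.75 × 68 × 0.7854 × 9 × 1 = 360.5 kips.
Bearing (0.25 in plate, F_u = 70 ksi): end bolts L_c = 1.4375 − 1.125/2 = 0.875, R_n = min(1.2×0.875×0.25×70, 2.4×1×0.25×70) = 18.375 kips/bolt; interior L_c = 3.9375 − 1.125 = 2.8125, R_n = 42 kips/bolt. φR_n = 0.75 × (3×18.375 + 6×42) = 230.3 kips.
Block shear: shear path 2×[1.4375+2×3.9375] = 2×9.3125 in, A_gv = 4.6563, A_nv = 2×(9.3125 − 2.5×1.1875)×0.25 = 3.1719 in²; tension across gage: (6.75 − 2×1.1875)×0.25 = 1.0938 in². R_n = min(0.6×70×3.1719, 0.6×50×4.6563) + 1.0×70×1.0938 = min(133.22, 139.69) + 76.566 = 209.79 kips. φR_n = 0.75 × 209.79 = 157.3 kips.
Tension rupture (net): A_n = (14.6875 − 3×1.1875)×0.25 = 2.7813 in² (U = 1.0, A_e = A_n). φR_n = 0.75 × 70 × 2.7813 = 146.0 kips.
Governing: min(360.5, 230.3, 157.3, 146.0) = 146.0 kips → net-section rupture.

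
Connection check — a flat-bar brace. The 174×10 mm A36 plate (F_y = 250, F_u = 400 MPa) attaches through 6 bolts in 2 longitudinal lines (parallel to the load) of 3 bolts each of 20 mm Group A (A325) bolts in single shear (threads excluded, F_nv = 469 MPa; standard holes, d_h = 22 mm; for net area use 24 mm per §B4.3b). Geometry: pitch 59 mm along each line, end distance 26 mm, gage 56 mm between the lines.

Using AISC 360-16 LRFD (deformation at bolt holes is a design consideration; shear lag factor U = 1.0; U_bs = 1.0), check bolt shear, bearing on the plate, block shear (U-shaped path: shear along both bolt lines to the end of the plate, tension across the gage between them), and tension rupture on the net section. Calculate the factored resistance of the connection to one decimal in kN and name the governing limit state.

378.0 kN (net-section rupture governs)

Bolt shear: A_b = π(20)²/4 = 314.16 mm². φR_n = 0.75 × 469 × 314.16 × 6 × 1 = 663.0 kN.
Bearing (10 mm plate, F_u = 400 MPa): end bolts L_c = 26 − 22/2 = 15, R_n = min(1.2×15×10×400, 2.4×20×10×400) = 72 kN/bolt; interior L_c = 59 − 22 = 37, R_n = 177.6 kN/bolt. φR_n = 0.75 × (2×72 + 4×177.6) = 640.8 kN.
Block shear: shear path 2×[26+2×59] = 2×144 mm, A_gv = 2880, A_nv = 2×(144 − 2.5×24)×10 = 1680 mm²; tension across gage: (56 − 1×24)×10 = 320 mm². R_n = min(0.6×400×1680, 0.6×250×2880) + 1.0×400×320 = min(403.2, 432) + 128 = 531.2 kN. φR_n = 0.75 × 531.2 = 398.4 kN.
Tension rupture (net): A_n = (174 − 2×24)×10 = 1260 mm² (U = 1.0, A_e = A_n). φR_n = 0.75 × 400 × 1260 = 378.0 kN.
Governing: min(663.0, 640.8, 398.4, 378.0) = 378.0 kN → net-section rupture.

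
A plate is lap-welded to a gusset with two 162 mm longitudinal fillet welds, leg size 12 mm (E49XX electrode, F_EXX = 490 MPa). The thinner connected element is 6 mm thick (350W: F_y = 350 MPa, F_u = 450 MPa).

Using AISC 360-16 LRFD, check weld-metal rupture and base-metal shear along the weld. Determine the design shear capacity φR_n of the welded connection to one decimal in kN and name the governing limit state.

393.7 kN (base-metal shear governs)

Weld metal: throat = 0.707×12 = 8.484 mm, L = 2×162 = 324 mm. φR_n = 0.75 × 0.6 × 490 × 8.484 × 324 = 606.1 kN.
Base metal shear (6 mm plate): yield φR_n = 1.0×0.6×350×6×324 = 408.2 kN; rupture φR_n = 0.75×0.6×450×6×324 = 393.7 kN; take 393.7 kN (rupture).
Governing: min(606.1, 393.7) = 393.7 kN → base-metal shear.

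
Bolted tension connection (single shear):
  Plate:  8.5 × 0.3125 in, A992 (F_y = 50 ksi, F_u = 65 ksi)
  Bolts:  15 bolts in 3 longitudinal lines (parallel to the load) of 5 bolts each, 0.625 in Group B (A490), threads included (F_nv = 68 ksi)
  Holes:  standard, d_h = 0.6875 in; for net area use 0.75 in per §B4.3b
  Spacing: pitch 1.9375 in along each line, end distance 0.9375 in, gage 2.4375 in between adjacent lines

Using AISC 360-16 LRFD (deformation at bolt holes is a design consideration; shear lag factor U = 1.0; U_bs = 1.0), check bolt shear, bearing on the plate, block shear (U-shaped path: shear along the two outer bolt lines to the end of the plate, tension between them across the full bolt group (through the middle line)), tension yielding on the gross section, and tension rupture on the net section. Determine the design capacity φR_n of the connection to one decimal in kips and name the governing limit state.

Bolt shear: A_b = π(0.625)²/4 = 0.3068 in². φR_n = 0.75 × 68 × 0.3068 × 15 × 1 = 234.7 kips.
Bearing (0.3125 in plate, F_u = 65 ksi): end bolts L_c = 0.9375 − 0.6875/2 = 0.59375, R_n = min(1.2×0.59375×0.3125×65, 2.4×0.625×0.3125×65) = 14.473 kips/bolt; interior L_c = 1.9375 − 0.6875 = 1.25, R_n = 30.469 kips/bolt. φR_n = 0.75 × (3×14.473 + 12×30.469) = 306.8 kips.
Block shear: shear path 2×[0.9375+4×1.9375] = 2×8.6875 in, A_gv = 5.4297, A_nv = 2×(8.6875 − 4.5×0.75)×0.3125 = 3.3203 in²; tension across gage: (4.875 − 2×0.75)×0.3125 = 1.0547 in². R_n = min(0.6×65×3.3203, 0.6×50×5.4297) + 1.0×65×1.0547 = min(129.49, 162.89) + 68.556 = 198.05 kips. φR_n = 0.75 × 198.05 = 148.5 kips.
Tension yield (gross): A_g = 8.5×0.3125 = 2.6563 in². φR_n = 0.90 × 50 × 2.6563 = 119.5 kips.
Tension rupture (net): A_n = (8.5 − 3×0.75)×0.3125 = 1.9531 in² (U = 1.0, A_e = A_n). φR_n = 0.75 × 65 × 1.9531 = 95.2 kips.
Governing: min(234.7, 306.8, 148.5, 119.5, 95.2) = 95.2 kips → net-section rupture.

95.2 kips (net-section rupture governs)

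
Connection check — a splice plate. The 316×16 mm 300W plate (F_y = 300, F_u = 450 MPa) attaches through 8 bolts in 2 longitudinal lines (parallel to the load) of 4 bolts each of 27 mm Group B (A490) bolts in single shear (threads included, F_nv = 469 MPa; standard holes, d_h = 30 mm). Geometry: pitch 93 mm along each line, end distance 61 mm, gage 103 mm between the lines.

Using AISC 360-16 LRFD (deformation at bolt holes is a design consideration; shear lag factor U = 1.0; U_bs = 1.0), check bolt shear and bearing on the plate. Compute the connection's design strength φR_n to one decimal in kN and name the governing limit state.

Bolt shear: A_b = π(27)²/4 = 572.56 mm². φR_n = 0.75 × 469 × 572.56 × 8 × 1 = 1611.2 kN.
Bearing (16 mm plate, F_u = 450 MPa): end bolts L_c = 61 − 30/2 = 46, R_n = min(1.2×46×16×450, 2.4×27×16×450) = 397.44 kN/bolt; interior L_c = 93 − 30 = 63, R_n = 466.56 kN/bolt. φR_n = 0.75 × (2×397.44 + 6×466.56) = 2695.7 kN.
Governing: min(1611.2, 2695.7) = 1611.2 kN → bolt shear.

1611.2 kN (bolt shear governs)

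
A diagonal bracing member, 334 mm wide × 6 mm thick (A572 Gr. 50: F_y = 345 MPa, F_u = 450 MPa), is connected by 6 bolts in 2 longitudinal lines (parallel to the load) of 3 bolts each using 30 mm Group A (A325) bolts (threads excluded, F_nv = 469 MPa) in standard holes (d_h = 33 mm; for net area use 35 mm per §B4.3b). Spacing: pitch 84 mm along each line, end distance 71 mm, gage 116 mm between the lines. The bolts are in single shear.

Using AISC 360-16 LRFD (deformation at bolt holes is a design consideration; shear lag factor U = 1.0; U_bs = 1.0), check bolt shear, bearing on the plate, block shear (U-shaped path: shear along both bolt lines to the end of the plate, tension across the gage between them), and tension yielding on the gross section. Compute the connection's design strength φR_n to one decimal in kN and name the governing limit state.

Bolt shear: A_b = π(30)²/4 = 706.86 mm². φR_n = 0.75 × 469 × 706.86 × 6 × 1 = 1491.8 kN.
Bearing (6 mm plate, F_u = 450 MPa): end bolts L_c = 71 − 33/2 = 54.5, R_n = min(1.2×54.5×6×450, 2.4×30×6×450) = 176.58 kN/bolt; interior L_c = 84 − 33 = 51, R_n = 165.24 kN/bolt. φR_n = 0.75 × (2×176.58 + 4×165.24) = 760.6 kN.
Block shear: shear path 2×[71+2×84] = 2×239 mm, A_gv = 2868, A_nv = 2×(239 − 2.5×35)×6 = 1818 mm²; tension across gage: (116 − 1×35)×6 = 486 mm². R_n = min(0.6×450×1818, 0.6×345×2868) + 1.0×450×486 = min(490.86, 593.68) + 218.7 = 709.56 kN. φR_n = 0.75 × 709.56 = 532.2 kN.
Tension yield (gross): A_g = 334×6 = 2004 mm². φR_n = 0.90 × 345 × 2004 = 622.2 kN.
Governing: min(1491.8, 760.6, 532.2, 622.2) = 532.2 kN → block shear.

532.2 kN (block shear governs)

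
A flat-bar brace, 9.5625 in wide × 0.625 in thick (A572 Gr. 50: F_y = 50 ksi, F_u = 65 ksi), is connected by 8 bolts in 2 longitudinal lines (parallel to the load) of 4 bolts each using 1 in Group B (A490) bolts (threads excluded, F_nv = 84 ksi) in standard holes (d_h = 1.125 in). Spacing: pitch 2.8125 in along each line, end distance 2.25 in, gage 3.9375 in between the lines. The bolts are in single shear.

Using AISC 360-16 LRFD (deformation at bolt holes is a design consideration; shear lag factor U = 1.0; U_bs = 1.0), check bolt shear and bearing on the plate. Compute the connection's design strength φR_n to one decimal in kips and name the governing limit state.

395.8 kips (bolt shear governs)

Bolt shear: A_b = π(1)²/4 = 0.7854 in². φR_n = 0.75 × 84 × 0.7854 × 8 × 1 = 395.8 kips.
Bearing (0.625 in plate, F_u = 65 ksi): end bolts L_c = 2.25 − 1.125/2 = 1.6875, R_n = min(1.2×1.6875×0.625×65, 2.4×1×0.625×65) = 82.266 kips/bolt; interior L_c = 2.8125 − 1.125 = 1.6875, R_n = 82.266 kips/bolt. φR_n = 0.75 × (2×82.266 + 6×82.266) = 493.6 kips.
Governing: min(395.8, 493.6) = 395.8 kips → bolt shear.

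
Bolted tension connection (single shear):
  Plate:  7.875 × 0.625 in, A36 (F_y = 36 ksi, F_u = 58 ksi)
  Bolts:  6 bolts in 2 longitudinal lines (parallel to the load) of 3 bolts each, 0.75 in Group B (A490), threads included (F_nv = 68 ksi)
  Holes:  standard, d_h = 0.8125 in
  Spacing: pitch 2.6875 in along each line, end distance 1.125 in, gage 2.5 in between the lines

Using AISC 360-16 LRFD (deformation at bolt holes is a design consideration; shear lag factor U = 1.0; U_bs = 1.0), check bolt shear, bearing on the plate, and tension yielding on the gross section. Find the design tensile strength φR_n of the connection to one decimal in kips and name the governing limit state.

Bolt shear: A_b = π(0.75)²/4 = 0.44179 in². φR_n = 0.75 × 68 × 0.44179 × 6 × 1 = 135.2 kips.
Bearing (0.625 in plate, F_u = 58 ksi): end bolts L_c = 1.125 − 0.8125/2 = 0.71875, R_n = min(1.2×0.71875×0.625×58, 2.4×0.75×0.625×58) = 31.266 kips/bolt; interior L_c = 2.6875 − 0.8125 = 1.875, R_n = 65.25 kips/bolt. φR_n = 0.75 × (2×31.266 + 4×65.25) = 242.6 kips.
Tension yield (gross): A_g = 7.875×0.625 = 4.9219 in². φR_n = 0.90 × 36 × 4.9219 = 159.5 kips.
Governing: min(135.2, 242.6, 159.5) = 135.2 kips → bolt shear.

135.2 kips (bolt shear governs)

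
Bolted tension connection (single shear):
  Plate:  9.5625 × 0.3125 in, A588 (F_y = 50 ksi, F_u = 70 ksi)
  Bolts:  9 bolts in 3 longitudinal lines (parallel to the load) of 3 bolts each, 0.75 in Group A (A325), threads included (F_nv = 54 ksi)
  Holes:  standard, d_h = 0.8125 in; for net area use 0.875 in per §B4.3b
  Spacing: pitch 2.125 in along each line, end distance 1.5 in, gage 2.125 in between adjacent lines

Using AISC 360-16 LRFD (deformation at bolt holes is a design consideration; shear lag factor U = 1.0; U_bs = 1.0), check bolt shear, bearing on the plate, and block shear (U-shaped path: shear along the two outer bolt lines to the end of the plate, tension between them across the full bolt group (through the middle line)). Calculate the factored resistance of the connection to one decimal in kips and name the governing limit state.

111.2 kips (block shear governs)

Bolt shear: A_b = π(0.75)²/4 = 0.44179 in². φR_n = 0.75 × 54 × 0.44179 × 9 × 1 = 161.0 kips.
Bearing (0.3125 in plate, F_u = 70 ksi): end bolts L_c = 1.5 − 0.8125/2 = 1.09375, R_n = min(1.2×1.09375×0.3125×70, 2.4×0.75×0.3125×70) = 28.711 kips/bolt; interior L_c = 2.125 − 0.8125 = 1.3125, R_n = 34.453 kips/bolt. φR_n = 0.75 × (3×28.711 + 6×34.453) = 219.6 kips.
Block shear: shear path 2×[1.5+2×2.125] = 2×5.75 in, A_gv = 3.5938, A_nv = 2×(5.75 − 2.5×0.875)×0.3125 = 2.2266 in²; tension across gage: (4.25 − 2×0.875)×0.3125 = 0.78125 in². R_n = min(0.6×70×2.2266, 0.6×50×3.5938) + 1.0×70×0.78125 = min(93.517, 107.81) + 54.688 = 148.21 kips. φR_n = 0.75 × 148.21 = 111.2 kips.
Governing: min(161.0, 219.6, 111.2) = 111.2 kips → block shear.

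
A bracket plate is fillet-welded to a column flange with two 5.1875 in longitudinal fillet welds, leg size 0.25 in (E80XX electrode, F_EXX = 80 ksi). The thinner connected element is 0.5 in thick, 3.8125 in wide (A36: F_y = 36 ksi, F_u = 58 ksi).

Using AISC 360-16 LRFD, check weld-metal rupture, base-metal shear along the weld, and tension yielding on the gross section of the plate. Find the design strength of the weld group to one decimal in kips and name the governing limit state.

Weld metal: throat = 0.707×0.25 = 0.17675 in, L = 2×5.1875 = 10.375 in. φR_n = 0.75 × 0.6 × 80 × 0.17675 × 10.375 = 66.0 kips.
Base metal shear (0.5 in plate): yield φR_n = 1.0×0.6×36×0.5×10.375 = 112.1 kips; rupture φR_n = 0.75×0.6×58×0.5×10.375 = 135.4 kips; take 112.1 kips (yield).
Tension yield (gross): A_g = 3.8125×0.5 = 1.9063 in². φR_n = 0.90 × 36 × 1.9063 = 61.8 kips.
Governing: min(66.0, 112.1, 61.8) = 61.8 kips → gross-section yield.

61.8 kips (gross-section yield governs)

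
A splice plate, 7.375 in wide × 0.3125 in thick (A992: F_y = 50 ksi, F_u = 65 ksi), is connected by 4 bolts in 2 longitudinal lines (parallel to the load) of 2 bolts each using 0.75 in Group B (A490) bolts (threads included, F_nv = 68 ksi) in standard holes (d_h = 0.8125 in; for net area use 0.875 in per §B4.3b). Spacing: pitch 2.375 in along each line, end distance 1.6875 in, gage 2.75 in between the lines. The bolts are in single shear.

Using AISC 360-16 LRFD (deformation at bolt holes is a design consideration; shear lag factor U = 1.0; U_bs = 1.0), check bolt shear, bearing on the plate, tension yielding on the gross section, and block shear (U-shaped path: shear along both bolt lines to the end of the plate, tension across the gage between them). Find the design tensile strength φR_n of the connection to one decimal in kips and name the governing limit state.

Bolt shear: A_b = π(0.75)²/4 = 0.44179 in². φR_n = 0.75 × 68 × 0.44179 × 4 × 1 = 90.1 kips.
Bearing (0.3125 in plate, F_u = 65 ksi): end bolts L_c = 1.6875 − 0.8125/2 = 1.28125, R_n = min(1.2×1.28125×0.3125×65, 2.4×0.75×0.3125×65) = 31.23 kips/bolt; interior L_c = 2.375 − 0.8125 = 1.5625, R_n = 36.563 kips/bolt. φR_n = 0.75 × (2×31.23 + 2×36.563) = 101.7 kips.
Tension yield (gross): A_g = 7.375×0.3125 = 2.3047 in². φR_n = 0.90 × 50 × 2.3047 = 103.7 kips.
Block shear: shear path 2×[1.6875+1×2.375] = 2×4.0625 in, A_gv = 2.5391, A_nv = 2×(4.0625 − 1.5×0.875)×0.3125 = 1.7188 in²; tension across gage: (2.75 − 1×0.875)×0.3125 = 0.58594 in². R_n = min(0.6×65×1.7188, 0.6×50×2.5391) + 1.0×65×0.58594 = min(67.033, 76.173) + 38.086 = 105.12 kips. φR_n = 0.75 × 105.12 = 78.8 kips.
Governing: min(90.1, 101.7, 103.7, 78.8) = 78.8 kips → block shear.

78.8 kips (block shear governs)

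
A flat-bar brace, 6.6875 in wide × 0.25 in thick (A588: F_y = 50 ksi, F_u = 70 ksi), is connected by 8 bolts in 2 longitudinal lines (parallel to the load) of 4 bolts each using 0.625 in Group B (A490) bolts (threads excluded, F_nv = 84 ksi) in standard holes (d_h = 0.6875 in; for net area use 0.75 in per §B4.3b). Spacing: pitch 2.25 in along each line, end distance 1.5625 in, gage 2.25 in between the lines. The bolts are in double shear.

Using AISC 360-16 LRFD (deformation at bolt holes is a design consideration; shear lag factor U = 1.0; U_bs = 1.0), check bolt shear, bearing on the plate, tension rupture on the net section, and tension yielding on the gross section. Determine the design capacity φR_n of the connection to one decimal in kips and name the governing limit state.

68.1 kips (net-section rupture governs)

Bolt shear: A_b = π(0.625)²/4 = 0.3068 in². φR_n = 0.75 × 84 × 0.3068 × 8 × 2 = 309.3 kips.
Bearing (0.25 in plate, F_u = 70 ksi): end bolts L_c = 1.5625 − 0.6875/2 = 1.21875, R_n = min(1.2×1.21875×0.25×70, 2.4×0.625×0.25×70) = 25.594 kips/bolt; interior L_c = 2.25 − 0.6875 = 1.5625, R_n = 26.25 kips/bolt. φR_n = 0.75 × (2×25.594 + 6×26.25) = 156.5 kips.
Tension rupture (net): A_n = (6.6875 − 2×0.75)×0.25 = 1.2969 in² (U = 1.0, A_e = A_n). φR_n = 0.75 × 70 × 1.2969 = 68.1 kips.
Tension yield (gross): A_g = 6.6875×0.25 = 1.6719 in². φR_n = 0.90 × 50 × 1.6719 = 75.2 kips.
Governing: min(309.3, 156.5, 68.1, 75.2) = 68.1 kips → net-section rupture.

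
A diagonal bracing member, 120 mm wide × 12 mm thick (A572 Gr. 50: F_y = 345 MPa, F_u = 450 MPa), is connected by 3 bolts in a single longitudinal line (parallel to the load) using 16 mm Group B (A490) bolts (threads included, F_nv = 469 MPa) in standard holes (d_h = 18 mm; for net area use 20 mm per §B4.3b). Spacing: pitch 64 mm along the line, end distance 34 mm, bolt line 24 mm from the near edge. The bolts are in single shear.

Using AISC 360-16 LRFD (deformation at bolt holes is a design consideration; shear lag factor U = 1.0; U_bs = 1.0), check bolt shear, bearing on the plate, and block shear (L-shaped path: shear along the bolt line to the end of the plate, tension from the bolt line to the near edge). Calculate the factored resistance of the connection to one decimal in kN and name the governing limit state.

212.2 kN (bolt shear governs)

Bolt shear: A_b = π(16)²/4 = 201.06 mm². φR_n = 0.75 × 469 × 201.06 × 3 × 1 = 212.2 kN.
Bearing (12 mm plate, F_u = 450 MPa): end bolts L_c = 34 − 18/2 = 25, R_n = min(1.2×25×12×450, 2.4×16×12×450) = 162 kN/bolt; interior L_c = 64 − 18 = 46, R_n = 207.36 kN/bolt. φR_n = 0.75 × (1×162 + 2×207.36) = 432.5 kN.
Block shear: shear path 1×[34+2×64] = 1×162 mm, A_gv = 1944, A_nv = 1×(162 − 2.5×20)×12 = 1344 mm²; tension to near edge: (24 − 0.5×20)×12 = 168 mm². R_n = min(0.6×450×1344, 0.6×345×1944) + 1.0×450×168 = min(362.88, 402.41) + 75.6 = 438.48 kN. φR_n = 0.75 × 438.48 = 328.9 kN.
Governing: min(212.2, 432.5, 328.9) = 212.2 kN → bolt shear.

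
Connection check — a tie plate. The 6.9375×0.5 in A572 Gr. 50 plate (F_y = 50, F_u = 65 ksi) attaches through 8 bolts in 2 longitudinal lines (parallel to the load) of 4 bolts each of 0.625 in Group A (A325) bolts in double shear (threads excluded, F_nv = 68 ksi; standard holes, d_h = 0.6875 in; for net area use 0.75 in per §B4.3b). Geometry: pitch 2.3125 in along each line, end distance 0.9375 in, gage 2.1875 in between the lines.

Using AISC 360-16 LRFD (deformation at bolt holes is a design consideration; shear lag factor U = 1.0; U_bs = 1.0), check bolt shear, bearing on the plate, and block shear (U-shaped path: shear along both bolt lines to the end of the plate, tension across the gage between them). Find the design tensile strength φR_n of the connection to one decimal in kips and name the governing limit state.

188.6 kips (block shear governs)

Bolt shear: A_b = π(0.625)²/4 = 0.3068 in². φR_n = 0.75 × 68 × 0.3068 × 8 × 2 = 250.3 kips.
Bearing (0.5 in plate, F_u = 65 ksi): end bolts L_c = 0.9375 − 0.6875/2 = 0.59375, R_n = min(1.2×0.59375×0.5×65, 2.4×0.625×0.5×65) = 23.156 kips/bolt; interior L_c = 2.3125 − 0.6875 = 1.625, R_n = 48.75 kips/bolt. φR_n = 0.75 × (2×23.156 + 6×48.75) = 254.1 kips.
Block shear: shear path 2×[0.9375+3×2.3125] = 2×7.875 in, A_gv = 7.875, A_nv = 2×(7.875 − 3.5×0.75)×0.5 = 5.25 in²; tension across gage: (2.1875 − 1×0.75)×0.5 = 0.71875 in². R_n = min(0.6×65×5.25, 0.6×50×7.875) + 1.0×65×0.71875 = min(204.75, 236.25) + 46.719 = 251.47 kips. φR_n = 0.75 × 251.47 = 188.6 kips.
Governing: min(250.3, 254.1, 188.6) = 188.6 kips → block shear.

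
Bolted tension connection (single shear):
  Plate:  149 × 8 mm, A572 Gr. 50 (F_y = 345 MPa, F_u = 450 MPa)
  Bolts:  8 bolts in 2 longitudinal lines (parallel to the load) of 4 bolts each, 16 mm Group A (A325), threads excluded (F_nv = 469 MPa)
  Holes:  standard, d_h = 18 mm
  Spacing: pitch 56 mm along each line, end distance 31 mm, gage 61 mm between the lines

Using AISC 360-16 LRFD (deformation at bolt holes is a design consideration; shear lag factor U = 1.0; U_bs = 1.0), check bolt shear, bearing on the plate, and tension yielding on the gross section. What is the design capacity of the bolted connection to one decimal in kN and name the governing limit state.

370.1 kN (gross-section yield governs)

Bolt shear: A_b = π(16)²/4 = 201.06 mm². φR_n = 0.75 × 469 × 201.06 × 8 × 1 = 565.8 kN.
Bearing (8 mm plate, F_u = 450 MPa): end bolts L_c = 31 − 18/2 = 22, R_n = min(1.2×22×8×450, 2.4×16×8×450) = 95.04 kN/bolt; interior L_c = 56 − 18 = 38, R_n = 138.24 kN/bolt. φR_n = 0.75 × (2×95.04 + 6×138.24) = 764.6 kN.
Tension yield (gross): A_g = 149×8 = 1192 mm². φR_n = 0.90 × 345 × 1192 = 370.1 kN.
Governing: min(565.8, 764.6, 370.1) = 370.1 kN → gross-section yield.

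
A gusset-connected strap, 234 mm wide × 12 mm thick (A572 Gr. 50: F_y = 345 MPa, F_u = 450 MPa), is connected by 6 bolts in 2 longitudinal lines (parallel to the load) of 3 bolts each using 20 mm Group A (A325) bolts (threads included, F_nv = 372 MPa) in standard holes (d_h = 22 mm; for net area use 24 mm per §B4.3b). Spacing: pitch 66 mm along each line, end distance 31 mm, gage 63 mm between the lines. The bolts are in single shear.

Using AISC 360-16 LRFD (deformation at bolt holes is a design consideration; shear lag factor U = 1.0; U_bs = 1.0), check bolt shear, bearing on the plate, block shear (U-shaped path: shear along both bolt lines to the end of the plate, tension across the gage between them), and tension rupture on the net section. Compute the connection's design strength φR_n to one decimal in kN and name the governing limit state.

Bolt shear: A_b = π(20)²/4 = 314.16 mm². φR_n = 0.75 × 372 × 314.16 × 6 × 1 = 525.9 kN.
Bearing (12 mm plate, F_u = 450 MPa): end bolts L_c = 31 − 22/2 = 20, R_n = min(1.2×20×12×450, 2.4×20×12×450) = 129.6 kN/bolt; interior L_c = 66 − 22 = 44, R_n = 259.2 kN/bolt. φR_n = 0.75 × (2×129.6 + 4×259.2) = 972.0 kN.
Block shear: shear path 2×[31+2×66] = 2×163 mm, A_gv = 3912, A_nv = 2×(163 − 2.5×24)×12 = 2472 mm²; tension across gage: (63 − 1×24)×12 = 468 mm². R_n = min(0.6×450×2472, 0.6×345×3912) + 1.0×450×468 = min(667.44, 809.78) + 210.6 = 878.04 kN. φR_n = 0.75 × 878.04 = 658.5 kN.
Tension rupture (net): A_n = (234 − 2×24)×12 = 2232 mm² (U = 1.0, A_e = A_n). φR_n = 0.75 × 450 × 2232 = 753.3 kN.
Governing: min(525.9, 972.0, 658.5, 753.3) = 525.9 kN → bolt shear.

525.9 kN (bolt shear governs)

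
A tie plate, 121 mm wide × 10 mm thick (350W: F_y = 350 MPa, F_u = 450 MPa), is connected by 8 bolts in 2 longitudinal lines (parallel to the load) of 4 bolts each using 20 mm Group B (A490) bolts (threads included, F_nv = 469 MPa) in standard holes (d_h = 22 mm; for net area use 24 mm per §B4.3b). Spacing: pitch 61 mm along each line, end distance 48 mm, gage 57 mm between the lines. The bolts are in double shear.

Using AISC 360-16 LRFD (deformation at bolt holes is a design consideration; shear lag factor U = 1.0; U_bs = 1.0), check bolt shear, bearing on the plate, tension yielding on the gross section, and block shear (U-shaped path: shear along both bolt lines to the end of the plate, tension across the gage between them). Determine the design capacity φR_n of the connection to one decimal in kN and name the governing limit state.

381.2 kN (gross-section yield governs)

Bolt shear: A_b = π(20)²/4 = 314.16 mm². φR_n = 0.75 × 469 × 314.16 × 8 × 2 = 1768.1 kN.
Bearing (10 mm plate, F_u = 450 MPa): end bolts L_c = 48 − 22/2 = 37, R_n = min(1.2×37×10×450, 2.4×20×10×450) = 199.8 kN/bolt; interior L_c = 61 − 22 = 39, R_n = 210.6 kN/bolt. φR_n = 0.75 × (2×199.8 + 6×210.6) = 1247.4 kN.
Tension yield (gross): A_g = 121×10 = 1210 mm². φR_n = 0.90 × 350 × 1210 = 381.2 kN.
Block shear: shear path 2×[48+3×61] = 2×231 mm, A_gv = 4620, A_nv = 2×(231 − 3.5×24)×10 = 2940 mm²; tension across gage: (57 − 1×24)×10 = 330 mm². R_n = min(0.6×450×2940, 0.6×350×4620) + 1.0×450×330 = min(793.8, 970.2) + 148.5 = 942.3 kN. φR_n = 0.75 × 942.3 = 706.7 kN.
Governing: min(1768.1, 1247.4, 381.2, 706.7) = 381.2 kN → gross-section yield.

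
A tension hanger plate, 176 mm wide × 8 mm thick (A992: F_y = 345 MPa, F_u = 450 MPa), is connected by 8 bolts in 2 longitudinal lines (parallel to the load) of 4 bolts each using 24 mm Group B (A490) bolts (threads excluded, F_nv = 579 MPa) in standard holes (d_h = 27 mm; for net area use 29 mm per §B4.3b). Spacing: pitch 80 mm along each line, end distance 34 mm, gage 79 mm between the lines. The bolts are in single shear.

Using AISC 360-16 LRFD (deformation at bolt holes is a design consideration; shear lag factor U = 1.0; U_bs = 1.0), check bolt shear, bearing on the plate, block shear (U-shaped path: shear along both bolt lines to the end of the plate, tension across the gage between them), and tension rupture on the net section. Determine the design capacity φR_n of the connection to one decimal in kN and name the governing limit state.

Bolt shear: A_b = π(24)²/4 = 452.39 mm². φR_n = 0.75 × 579 × 452.39 × 8 × 1 = 1571.6 kN.
Bearing (8 mm plate, F_u = 450 MPa): end bolts L_c = 34 − 27/2 = 20.5, R_n = min(1.2×20.5×8×450, 2.4×24×8×450) = 88.56 kN/bolt; interior L_c = 80 − 27 = 53, R_n = 207.36 kN/bolt. φR_n = 0.75 × (2×88.56 + 6×207.36) = 1066.0 kN.
Block shear: shear path 2×[34+3×80] = 2×274 mm, A_gv = 4384, A_nv = 2×(274 − 3.5×29)×8 = 2760 mm²; tension across gage: (79 − 1×29)×8 = 400 mm². R_n = min(0.6×450×2760, 0.6×345×4384) + 1.0×450×400 = min(745.2, 907.49) + 180 = 925.2 kN. φR_n = 0.75 × 925.2 = 693.9 kN.
Tension rupture (net): A_n = (176 − 2×29)×8 = 944 mm² (U = 1.0, A_e = A_n). φR_n = 0.75 × 450 × 944 = 318.6 kN.
Governing: min(1571.6, 1066.0, 693.9, 318.6) = 318.6 kN → net-section rupture.

318.6 kN (net-section rupture governs)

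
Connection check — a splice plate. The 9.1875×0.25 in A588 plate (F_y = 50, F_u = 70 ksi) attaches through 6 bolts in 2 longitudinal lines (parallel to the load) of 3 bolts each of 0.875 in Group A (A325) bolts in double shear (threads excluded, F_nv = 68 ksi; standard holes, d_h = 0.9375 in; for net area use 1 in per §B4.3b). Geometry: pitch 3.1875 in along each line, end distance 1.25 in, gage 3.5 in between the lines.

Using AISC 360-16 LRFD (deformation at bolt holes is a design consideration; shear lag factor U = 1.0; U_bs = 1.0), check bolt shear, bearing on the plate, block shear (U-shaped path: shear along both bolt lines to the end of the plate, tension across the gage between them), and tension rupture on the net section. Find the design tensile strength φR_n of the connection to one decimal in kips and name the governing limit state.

Bolt shear: A_b = π(0.875)²/4 = 0.60132 in². φR_n = 0.75 × 68 × 0.60132 × 6 × 2 = 368.0 kips.
Bearing (0.25 in plate, F_u = 70 ksi): end bolts L_c = 1.25 − 0.9375/2 = 0.78125, R_n = min(1.2×0.78125×0.25×70, 2.4×0.875×0.25×70) = 16.406 kips/bolt; interior L_c = 3.1875 − 0.9375 = 2.25, R_n = 36.75 kips/bolt. φR_n = 0.75 × (2×16.406 + 4×36.75) = 134.9 kips.
Block shear: shear path 2×[1.25+2×3.1875] = 2×7.625 in, A_gv = 3.8125, A_nv = 2×(7.625 − 2.5×1)×0.25 = 2.5625 in²; tension across gage: (3.5 − 1×1)×0.25 = 0.625 in². R_n = min(0.6×70×2.5625, 0.6×50×3.8125) + 1.0×70×0.625 = min(107.63, 114.38) + 43.75 = 151.38 kips. φR_n = 0.75 × 151.38 = 113.5 kips.
Tension rupture (net): A_n = (9.1875 − 2×1)×0.25 = 1.7969 in² (U = 1.0, A_e = A_n). φR_n = 0.75 × 70 × 1.7969 = 94.3 kips.
Governing: min(368.0, 134.9, 113.5, 94.3) = 94.3 kips → net-section rupture.

94.3 kips (net-section rupture governs)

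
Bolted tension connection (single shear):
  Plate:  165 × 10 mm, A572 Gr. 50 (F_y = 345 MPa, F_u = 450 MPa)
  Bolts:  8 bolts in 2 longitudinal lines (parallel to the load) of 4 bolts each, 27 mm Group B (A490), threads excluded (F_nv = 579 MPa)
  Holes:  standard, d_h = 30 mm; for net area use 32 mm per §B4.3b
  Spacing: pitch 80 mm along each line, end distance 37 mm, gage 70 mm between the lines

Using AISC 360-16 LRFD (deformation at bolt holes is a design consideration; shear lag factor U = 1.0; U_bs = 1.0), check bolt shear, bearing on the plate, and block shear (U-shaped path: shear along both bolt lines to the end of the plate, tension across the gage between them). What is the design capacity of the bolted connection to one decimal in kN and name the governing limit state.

796.5 kN (block shear governs)

Bolt shear: A_b = π(27)²/4 = 572.56 mm². φR_n = 0.75 × 579 × 572.56 × 8 × 1 = 1989.1 kN.
Bearing (10 mm plate, F_u = 450 MPa): end bolts L_c = 37 − 30/2 = 22, R_n = min(1.2×22×10×450, 2.4×27×10×450) = 118.8 kN/bolt; interior L_c = 80 − 30 = 50, R_n = 270 kN/bolt. φR_n = 0.75 × (2×118.8 + 6×270) = 1393.2 kN.
Block shear: shear path 2×[37+3×80] = 2×277 mm, A_gv = 5540, A_nv = 2×(277 − 3.5×32)×10 = 3300 mm²; tension across gage: (70 − 1×32)×10 = 380 mm². R_n = min(0.6×450×3300, 0.6×345×5540) + 1.0×450×380 = min(891, 1146.8) + 171 = 1062 kN. φR_n = 0.75 × 1062 = 796.5 kN.
Governing: min(1989.1, 1393.2, 796.5) = 796.5 kN → block shear.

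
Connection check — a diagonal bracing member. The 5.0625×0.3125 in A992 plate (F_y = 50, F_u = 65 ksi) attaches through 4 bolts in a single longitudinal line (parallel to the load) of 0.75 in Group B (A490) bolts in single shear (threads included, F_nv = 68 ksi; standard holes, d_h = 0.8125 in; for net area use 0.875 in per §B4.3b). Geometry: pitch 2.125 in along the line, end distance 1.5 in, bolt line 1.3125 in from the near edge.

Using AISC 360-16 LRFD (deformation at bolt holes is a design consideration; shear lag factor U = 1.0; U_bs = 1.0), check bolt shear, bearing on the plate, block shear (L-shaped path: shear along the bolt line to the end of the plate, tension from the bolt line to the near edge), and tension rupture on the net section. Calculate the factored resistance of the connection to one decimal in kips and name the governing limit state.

57.3 kips (block shear governs)

Bolt shear: A_b = π(0.75)²/4 = 0.44179 in². φR_n = 0.75 × 68 × 0.44179 × 4 × 1 = 90.1 kips.
Bearing (0.3125 in plate, F_u = 65 ksi): end bolts L_c = 1.5 − 0.8125/2 = 1.09375, R_n = min(1.2×1.09375×0.3125×65, 2.4×0.75×0.3125×65) = 26.66 kips/bolt; interior L_c = 2.125 − 0.8125 = 1.3125, R_n = 31.992 kips/bolt. φR_n = 0.75 × (1×26.66 + 3×31.992) = 92.0 kips.
Block shear: shear path 1×[1.5+3×2.125] = 1×7.875 in, A_gv = 2.4609, A_nv = 1×(7.875 − 3.5×0.875)×0.3125 = 1.5039 in²; tension to near edge: (1.3125 − 0.5×0.875)×0.3125 = 0.27344 in². R_n = min(0.6×65×1.5039, 0.6×50×2.4609) + 1.0×65×0.27344 = min(58.652, 73.827) + 17.774 = 76.426 kips. φR_n = 0.75 × 76.426 = 57.3 kips.
Tension rupture (net): A_n = (5.0625 − 1×0.875)×0.3125 = 1.3086 in² (U = 1.0, A_e = A_n). φR_n = 0.75 × 65 × 1.3086 = 63.8 kips.
Governing: min(90.1, 92.0, 57.3, 63.8) = 57.3 kips → block shear.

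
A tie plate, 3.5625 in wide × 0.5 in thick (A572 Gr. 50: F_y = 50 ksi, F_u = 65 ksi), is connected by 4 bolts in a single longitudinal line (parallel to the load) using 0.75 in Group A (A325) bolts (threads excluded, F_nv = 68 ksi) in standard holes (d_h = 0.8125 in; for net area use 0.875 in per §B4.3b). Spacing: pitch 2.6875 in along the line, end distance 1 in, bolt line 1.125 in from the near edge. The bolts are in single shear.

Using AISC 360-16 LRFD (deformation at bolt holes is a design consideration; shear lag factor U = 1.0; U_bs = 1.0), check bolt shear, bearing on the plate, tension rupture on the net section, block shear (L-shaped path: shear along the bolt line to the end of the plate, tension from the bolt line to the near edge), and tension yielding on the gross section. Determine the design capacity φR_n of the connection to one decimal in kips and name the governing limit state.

Bolt shear: A_b = π(0.75)²/4 = 0.44179 in². φR_n = 0.75 × 68 × 0.44179 × 4 × 1 = 90.1 kips.
Bearing (0.5 in plate, F_u = 65 ksi): end bolts L_c = 1 − 0.8125/2 = 0.59375, R_n = min(1.2×0.59375×0.5×65, 2.4×0.75×0.5×65) = 23.156 kips/bolt; interior L_c = 2.6875 − 0.8125 = 1.875, R_n = 58.5 kips/bolt. φR_n = 0.75 × (1×23.156 + 3×58.5) = 149.0 kips.
Tension rupture (net): A_n = (3.5625 − 1×0.875)×0.5 = 1.3438 in² (U = 1.0, A_e = A_n). φR_n = 0.75 × 65 × 1.3438 = 65.5 kips.
Block shear: shear path 1×[1+3×2.6875] = 1×9.0625 in, A_gv = 4.5313, A_nv = 1×(9.0625 − 3.5×0.875)×0.5 = 3 in²; tension to near edge: (1.125 − 0.5×0.875)×0.5 = 0.34375 in². R_n = min(0.6×65×3, 0.6×50×4.5313) + 1.0×65×0.34375 = min(117, 135.94) + 22.344 = 139.34 kips. φR_n = 0.75 × 139.34 = 104.5 kips.
Tension yield (gross): A_g = 3.5625×0.5 = 1.7813 in². φR_n = 0.90 × 50 × 1.7813 = 80.2 kips.
Governing: min(90.1, 149.0, 65.5, 104.5, 80.2) = 65.5 kips → net-section rupture.

65.5 kips (net-section rupture governs)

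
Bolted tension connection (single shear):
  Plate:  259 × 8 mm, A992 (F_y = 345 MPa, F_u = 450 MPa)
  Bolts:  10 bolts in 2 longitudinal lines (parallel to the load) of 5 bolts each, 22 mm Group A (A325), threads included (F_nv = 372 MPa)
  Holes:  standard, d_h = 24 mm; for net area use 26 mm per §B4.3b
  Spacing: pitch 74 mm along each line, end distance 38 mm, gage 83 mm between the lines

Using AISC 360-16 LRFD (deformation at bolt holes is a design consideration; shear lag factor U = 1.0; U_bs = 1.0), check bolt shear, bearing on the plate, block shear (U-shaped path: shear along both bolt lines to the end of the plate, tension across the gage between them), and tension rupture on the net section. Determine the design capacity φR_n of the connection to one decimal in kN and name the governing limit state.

558.9 kN (net-section rupture governs)

Bolt shear: A_b = π(22)²/4 = 380.13 mm². φR_n = 0.75 × 372 × 380.13 × 10 × 1 = 1060.6 kN.
Bearing (8 mm plate, F_u = 450 MPa): end bolts L_c = 38 − 24/2 = 26, R_n = min(1.2×26×8×450, 2.4×22×8×450) = 112.32 kN/bolt; interior L_c = 74 − 24 = 50, R_n = 190.08 kN/bolt. φR_n = 0.75 × (2×112.32 + 8×190.08) = 1309.0 kN.
Block shear: shear path 2×[38+4×74] = 2×334 mm, A_gv = 5344, A_nv = 2×(334 − 4.5×26)×8 = 3472 mm²; tension across gage: (83 − 1×26)×8 = 456 mm². R_n = min(0.6×450×3472, 0.6×345×5344) + 1.0×450×456 = min(937.44, 1106.2) + 205.2 = 1142.6 kN. φR_n = 0.75 × 1142.6 = 857.0 kN.
Tension rupture (net): A_n = (259 − 2×26)×8 = 1656 mm² (U = 1.0, A_e = A_n). φR_n = 0.75 × 450 × 1656 = 558.9 kN.
Governing: min(1060.6, 1309.0, 857.0, 558.9) = 558.9 kN → net-section rupture.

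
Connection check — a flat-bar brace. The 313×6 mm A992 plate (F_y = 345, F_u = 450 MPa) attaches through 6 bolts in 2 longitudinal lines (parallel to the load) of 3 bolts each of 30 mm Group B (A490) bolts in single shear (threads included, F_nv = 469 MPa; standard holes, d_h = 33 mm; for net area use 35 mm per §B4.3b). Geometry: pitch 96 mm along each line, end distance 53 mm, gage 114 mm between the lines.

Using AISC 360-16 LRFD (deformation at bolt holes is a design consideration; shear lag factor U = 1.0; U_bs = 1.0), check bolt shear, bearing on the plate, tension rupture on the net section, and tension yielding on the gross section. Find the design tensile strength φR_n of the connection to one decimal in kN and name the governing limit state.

492.1 kN (net-section rupture governs)

Bolt shear: A_b = π(30)²/4 = 706.86 mm². φR_n = 0.75 × 469 × 706.86 × 6 × 1 = 1491.8 kN.
Bearing (6 mm plate, F_u = 450 MPa): end bolts L_c = 53 − 33/2 = 36.5, R_n = min(1.2×36.5×6×450, 2.4×30×6×450) = 118.26 kN/bolt; interior L_c = 96 − 33 = 63, R_n = 194.4 kN/bolt. φR_n = 0.75 × (2×118.26 + 4×194.4) = 760.6 kN.
Tension rupture (net): A_n = (313 − 2×35)×6 = 1458 mm² (U = 1.0, A_e = A_n). φR_n = 0.75 × 450 × 1458 = 492.1 kN.
Tension yield (gross): A_g = 313×6 = 1878 mm². φR_n = 0.90 × 345 × 1878 = 583.1 kN.
Governing: min(1491.8, 760.6, 492.1, 583.1) = 492.1 kN → net-section rupture.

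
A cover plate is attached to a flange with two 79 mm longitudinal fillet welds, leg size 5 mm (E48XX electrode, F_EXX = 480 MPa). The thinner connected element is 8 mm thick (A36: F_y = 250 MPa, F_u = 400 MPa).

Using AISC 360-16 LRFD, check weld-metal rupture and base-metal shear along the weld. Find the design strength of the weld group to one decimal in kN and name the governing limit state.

Weld metal: throat = 0.707×5 = 3.535 mm, L = 2×79 = 158 mm. φR_n = 0.75 × 0.6 × 480 × 3.535 × 158 = 120.6 kN.
Base metal shear (8 mm plate): yield φR_n = 1.0×0.6×250×8×158 = 189.6 kN; rupture φR_n = 0.75×0.6×400×8×158 = 227.5 kN; take 189.6 kN (yield).
Governing: min(120.6, 189.6) = 120.6 kN → weld metal.

120.6 kN (weld metal governs)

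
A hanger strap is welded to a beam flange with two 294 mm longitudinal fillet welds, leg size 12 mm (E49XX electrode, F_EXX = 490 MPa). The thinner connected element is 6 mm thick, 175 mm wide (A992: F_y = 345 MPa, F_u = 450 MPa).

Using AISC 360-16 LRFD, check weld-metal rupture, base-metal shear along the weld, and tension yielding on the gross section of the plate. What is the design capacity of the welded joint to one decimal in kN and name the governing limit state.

Weld metal: throat = 0.707×12 = 8.484 mm, L = 2×294 = 588 mm. φR_n = 0.75 × 0.6 × 490 × 8.484 × 588 = 1100.0 kN.
Base metal shear (6 mm plate): yield φR_n = 1.0×0.6×345×6×588 = 730.3 kN; rupture φR_n = 0.75×0.6×450×6×588 = 714.4 kN; take 714.4 kN (rupture).
Tension yield (gross): A_g = 175×6 = 1050 mm². φR_n = 0.90 × 345 × 1050 = 326.0 kN.
Governing: min(1100.0, 714.4, 326.0) = 326.0 kN → gross-section yield.

326.0 kN (gross-section yield governs)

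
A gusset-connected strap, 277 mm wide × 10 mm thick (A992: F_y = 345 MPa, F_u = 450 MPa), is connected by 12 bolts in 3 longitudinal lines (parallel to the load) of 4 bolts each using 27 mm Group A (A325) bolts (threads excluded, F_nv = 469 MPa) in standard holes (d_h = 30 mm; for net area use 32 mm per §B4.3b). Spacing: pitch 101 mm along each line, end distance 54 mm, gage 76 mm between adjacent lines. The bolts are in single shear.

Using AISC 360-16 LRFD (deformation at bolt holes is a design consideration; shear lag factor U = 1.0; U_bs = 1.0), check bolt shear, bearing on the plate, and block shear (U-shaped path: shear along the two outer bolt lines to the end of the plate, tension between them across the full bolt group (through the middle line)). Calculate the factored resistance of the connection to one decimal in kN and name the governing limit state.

1289.3 kN (block shear governs)

Bolt shear: A_b = π(27)²/4 = 572.56 mm². φR_n = 0.75 × 469 × 572.56 × 12 × 1 = 2416.8 kN.
Bearing (10 mm plate, F_u = 450 MPa): end bolts L_c = 54 − 30/2 = 39, R_n = min(1.2×39×10×450, 2.4×27×10×450) = 210.6 kN/bolt; interior L_c = 101 − 30 = 71, R_n = 291.6 kN/bolt. φR_n = 0.75 × (3×210.6 + 9×291.6) = 2442.2 kN.
Block shear: shear path 2×[54+3×101] = 2×357 mm, A_gv = 7140, A_nv = 2×(357 − 3.5×32)×10 = 4900 mm²; tension across gage: (152 − 2×32)×10 = 880 mm². R_n = min(0.6×450×4900, 0.6×345×7140) + 1.0×450×880 = min(1323, 1478) + 396 = 1719 kN. φR_n = 0.75 × 1719 = 1289.3 kN.
Governing: min(2416.8, 2442.2, 1289.3) = 1289.3 kN → block shear.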